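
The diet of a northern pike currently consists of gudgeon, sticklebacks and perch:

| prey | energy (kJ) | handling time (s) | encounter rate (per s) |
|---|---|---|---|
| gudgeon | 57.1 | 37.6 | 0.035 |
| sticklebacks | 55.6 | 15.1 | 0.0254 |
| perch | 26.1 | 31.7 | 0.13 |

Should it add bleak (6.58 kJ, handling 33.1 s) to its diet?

No

Current rate: (0.035×57.1 + 0.0254×55.6 + 0.13×26.1)/(1 + 0.035×37.6 + 0.0254×15.1 + 0.13×31.7) = 0.9975 kJ/s.
bleak: E/h = 6.58/33.1 = 0.1988 kJ/s.
0.1988 < 0.9975, so adding bleak would lower the average — exclude it.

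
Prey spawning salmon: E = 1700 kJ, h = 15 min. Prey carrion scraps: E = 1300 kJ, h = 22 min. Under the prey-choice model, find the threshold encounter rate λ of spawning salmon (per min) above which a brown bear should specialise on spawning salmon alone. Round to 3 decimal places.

The zero-one rule: include carrion scraps iff E₂/h₂ > λE₁/(1+λh₁). Equality gives the switch point.
λE₁h₂ = E₂ + λE₂h₁ ⇒ λ = E₂/(E₁h₂ − E₂h₁) = 1300/(3.74e+04 − 1.95e+04) = 0.07263 per min.

0.073 per min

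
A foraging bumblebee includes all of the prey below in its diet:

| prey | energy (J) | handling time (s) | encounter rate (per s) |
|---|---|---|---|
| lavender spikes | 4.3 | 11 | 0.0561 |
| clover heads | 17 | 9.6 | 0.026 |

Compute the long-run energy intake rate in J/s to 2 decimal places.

0.37 J/s

R = (0.0561×4.3 + 0.026×17) / (1 + 0.0561×11 + 0.026×9.6) = 0.6832/1.867 = 0.366 J/s.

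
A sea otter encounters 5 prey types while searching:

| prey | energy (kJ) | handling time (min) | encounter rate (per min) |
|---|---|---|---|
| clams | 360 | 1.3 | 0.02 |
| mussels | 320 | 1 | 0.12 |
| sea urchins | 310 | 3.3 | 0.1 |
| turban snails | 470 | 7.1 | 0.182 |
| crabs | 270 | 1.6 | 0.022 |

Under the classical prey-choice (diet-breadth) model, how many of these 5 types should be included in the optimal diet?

Profitabilities (E/h, kJ/min): mussels 320, clams 277, crabs 169, sea urchins 93.9, turban snails 66.2. Add prey in this order while the next type's profitability exceeds the intake rate on those already taken.
Rate on top 1: 34.29. clams: 277 > 34.29 → include.
Rate on top 2: 39.79. crabs: 169 > 39.79 → include.
Rate on top 3: 43.63. sea urchins: 93.9 > 43.63 → include.
Rate on top 4: 54.62. turban snails: 66.2 > 54.62 → include.
Optimal diet: mussels, clams, crabs, sea urchins, turban snails — 5 of 5 types.

5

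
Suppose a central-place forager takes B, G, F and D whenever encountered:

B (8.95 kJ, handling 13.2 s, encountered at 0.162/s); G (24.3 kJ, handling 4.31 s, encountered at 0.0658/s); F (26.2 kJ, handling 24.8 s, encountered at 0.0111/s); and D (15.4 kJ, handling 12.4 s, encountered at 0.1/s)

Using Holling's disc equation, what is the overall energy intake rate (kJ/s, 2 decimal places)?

0.99 kJ/s

Energy encountered per unit search time: 0.162×8.95 + 0.0658×24.3 + 0.0111×26.2 + 0.1×15.4 = 4.88 kJ/s.
Handling time per unit search time: 0.162×13.2 + 0.0658×4.31 + 0.0111×24.8 + 0.1×12.4 = 3.937.
Rate = 4.88/(1 + 3.937) = 0.9883 kJ/s.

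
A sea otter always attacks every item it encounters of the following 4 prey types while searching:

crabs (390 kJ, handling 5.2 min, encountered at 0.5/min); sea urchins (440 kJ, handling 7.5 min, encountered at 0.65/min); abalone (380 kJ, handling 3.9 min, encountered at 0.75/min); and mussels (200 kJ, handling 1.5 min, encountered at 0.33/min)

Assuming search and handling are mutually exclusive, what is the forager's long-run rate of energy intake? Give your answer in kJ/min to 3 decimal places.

69.945 kJ/min

R = Σλ_iE_i / (1 + Σλ_ih_i)
Numerator: 0.5×390 + 0.65×440 + 0.75×380 + 0.33×200 = 832
Denominator: 1 + 0.5×5.2 + 0.65×7.5 + 0.75×3.9 + 0.33×1.5 = 11.89
R = 832/11.89 = 69.95 kJ/min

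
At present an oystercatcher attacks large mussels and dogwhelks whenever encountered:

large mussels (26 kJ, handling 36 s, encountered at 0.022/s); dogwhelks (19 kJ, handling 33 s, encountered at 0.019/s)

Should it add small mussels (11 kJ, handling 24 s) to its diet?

Yes

Intake rate on the current diet: R = (0.022×26 + 0.019×19) / (1 + 0.022×36 + 0.019×33) = 0.933/2.419 = 0.3857 kJ/s.
small mussels: E/h = 11/24 = 0.4583 kJ/s.
0.4583 > 0.3857, so adding small mussels raises the average — include it.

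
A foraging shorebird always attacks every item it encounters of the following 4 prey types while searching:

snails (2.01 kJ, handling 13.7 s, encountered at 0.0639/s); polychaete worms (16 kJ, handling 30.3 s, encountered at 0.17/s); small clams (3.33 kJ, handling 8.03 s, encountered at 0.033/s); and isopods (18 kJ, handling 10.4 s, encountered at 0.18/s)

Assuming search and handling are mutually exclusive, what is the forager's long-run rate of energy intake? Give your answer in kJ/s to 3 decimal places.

0.676 kJ/s

Energy encountered per unit search time: 0.0639×2.01 + 0.17×16 + 0.033×3.33 + 0.18×18 = 6.198 kJ/s.
Handling time per unit search time: 0.0639×13.7 + 0.17×30.3 + 0.033×8.03 + 0.18×10.4 = 8.163.
Rate = 6.198/(1 + 8.163) = 0.6764 kJ/s.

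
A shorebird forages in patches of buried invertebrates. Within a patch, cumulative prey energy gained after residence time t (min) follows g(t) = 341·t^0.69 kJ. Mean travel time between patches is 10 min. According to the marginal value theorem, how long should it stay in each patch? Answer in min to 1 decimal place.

22.3 min

Maximise g(t)/(T+t): set derivative to zero → g'(t)(T+t) = g(t).
g'(t) = 0.69·341·t^-0.31. Setting 0.69·341·t^-0.31 = 341·t^0.69/(10+t) gives 0.69(10+t) = t, so 0.31·t = 0.69×10.
t* = 0.69×10/0.31 = 22.26 min.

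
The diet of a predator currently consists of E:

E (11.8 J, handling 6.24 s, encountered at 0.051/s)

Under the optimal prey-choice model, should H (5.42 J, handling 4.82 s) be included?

Current rate: (0.051×11.8)/(1 + 0.051×6.24) = 0.4565 J/s.
H: E/h = 5.42/4.82 = 1.124 J/s.
Since 1.124 > R, including H increases the long-run rate.

Yes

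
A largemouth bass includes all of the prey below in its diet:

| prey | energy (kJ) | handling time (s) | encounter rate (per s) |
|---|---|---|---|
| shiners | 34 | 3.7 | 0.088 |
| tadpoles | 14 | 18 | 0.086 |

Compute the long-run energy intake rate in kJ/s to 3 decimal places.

1.460 kJ/s

Energy encountered per unit search time: 0.088×34 + 0.086×14 = 4.196 kJ/s.
Handling time per unit search time: 0.088×3.7 + 0.086×18 = 1.874.
Rate = 4.196/(1 + 1.874) = 1.46 kJ/s.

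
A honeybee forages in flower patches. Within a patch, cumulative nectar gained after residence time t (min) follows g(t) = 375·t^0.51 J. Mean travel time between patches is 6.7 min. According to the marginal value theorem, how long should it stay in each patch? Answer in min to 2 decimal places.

Optimal t* satisfies g'(t*) = g(t*)/(T + t*).
g'(t) = 0.51·375·t^-0.49. Setting 0.51·375·t^-0.49 = 375·t^0.51/(6.7+t) gives 0.51(6.7+t) = t, so 0.49·t = 0.51×6.7.
t* = 0.51×6.7/0.49 = 6.973 min.

6.97 min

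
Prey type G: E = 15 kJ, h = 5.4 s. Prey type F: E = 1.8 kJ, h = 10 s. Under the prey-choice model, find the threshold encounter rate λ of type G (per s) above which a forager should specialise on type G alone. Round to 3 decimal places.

0.013 per s

The zero-one rule: include type F iff E₂/h₂ > λE₁/(1+λh₁). Equality gives the switch point.
λE₁h₂ = E₂ + λE₂h₁ ⇒ λ = E₂/(E₁h₂ − E₂h₁) = 1.8/(150 − 9.72) = 0.01283 per s.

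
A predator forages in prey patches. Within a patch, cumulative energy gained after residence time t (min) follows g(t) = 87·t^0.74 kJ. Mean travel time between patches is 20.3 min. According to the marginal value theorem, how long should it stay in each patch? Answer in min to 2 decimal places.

57.78 min

Optimal t* satisfies g'(t*) = g(t*)/(T + t*).
g'(t) = 0.74·87·t^-0.26. Setting 0.74·87·t^-0.26 = 87·t^0.74/(20.3+t) gives 0.74(20.3+t) = t, so 0.26·t = 0.74×20.3.
t* = 0.74×20.3/0.26 = 57.78 min.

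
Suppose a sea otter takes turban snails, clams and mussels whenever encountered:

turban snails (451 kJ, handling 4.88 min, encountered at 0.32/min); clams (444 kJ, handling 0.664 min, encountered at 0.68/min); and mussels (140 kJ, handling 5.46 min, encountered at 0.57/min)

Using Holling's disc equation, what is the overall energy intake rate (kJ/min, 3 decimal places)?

R = Σλ_iE_i / (1 + Σλ_ih_i)
Numerator: 0.32×451 + 0.68×444 + 0.57×140 = 526
Denominator: 1 + 0.32×4.88 + 0.68×0.664 + 0.57×5.46 = 6.125
R = 526/6.125 = 85.88 kJ/min

85.880 kJ/min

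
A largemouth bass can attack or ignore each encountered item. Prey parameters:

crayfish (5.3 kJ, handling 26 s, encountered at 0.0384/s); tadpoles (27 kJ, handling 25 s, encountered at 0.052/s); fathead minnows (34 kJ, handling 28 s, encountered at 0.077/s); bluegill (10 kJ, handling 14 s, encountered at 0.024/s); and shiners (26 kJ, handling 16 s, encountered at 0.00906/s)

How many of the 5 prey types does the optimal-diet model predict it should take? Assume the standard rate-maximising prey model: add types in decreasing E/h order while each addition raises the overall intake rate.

3

E/h in descending order: shiners 1.62, fathead minnows 1.21, tadpoles 1.08, bluegill 0.714, crayfish 0.204 kJ/s. The optimal diet is the largest prefix of this list for which every included type satisfies E_i/h_i > R on the types above it.
Rate on top 1: 0.2057. fathead minnows: 1.21 > 0.2057 → include.
Rate on top 2: 0.8645. tadpoles: 1.08 > 0.8645 → include.
Rate on top 3: 0.9254. bluegill: 0.714 < 0.9254 → exclude; stop.
Optimal diet: shiners, fathead minnows, tadpoles — 3 of 5 types.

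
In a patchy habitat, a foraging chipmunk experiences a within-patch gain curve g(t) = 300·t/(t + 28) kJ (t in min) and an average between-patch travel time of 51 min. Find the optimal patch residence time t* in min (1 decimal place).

37.8 min

By the marginal value theorem, leave when the instantaneous gain rate g'(t) equals the habitat-wide average g(t)/(T + t).
g'(t) = 300·28/(t + 28)². Setting 300·28/(t+28)² = 300t/[(t+28)(51+t)] gives 28(51+t) = t(t+28), so t² = 28×51 = 1428.
t* = √1428 = 37.79 min.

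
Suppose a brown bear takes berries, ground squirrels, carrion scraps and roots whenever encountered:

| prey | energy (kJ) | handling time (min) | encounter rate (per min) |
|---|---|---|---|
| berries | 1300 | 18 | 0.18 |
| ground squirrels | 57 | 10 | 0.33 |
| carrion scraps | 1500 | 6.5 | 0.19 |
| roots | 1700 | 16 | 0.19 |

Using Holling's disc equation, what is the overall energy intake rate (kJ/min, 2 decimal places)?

72.86 kJ/min

Energy encountered per unit search time: 0.18×1300 + 0.33×57 + 0.19×1500 + 0.19×1700 = 860.8 kJ/min.
Handling time per unit search time: 0.18×18 + 0.33×10 + 0.19×6.5 + 0.19×16 = 10.81.
Rate = 860.8/(1 + 10.81) = 72.86 kJ/min.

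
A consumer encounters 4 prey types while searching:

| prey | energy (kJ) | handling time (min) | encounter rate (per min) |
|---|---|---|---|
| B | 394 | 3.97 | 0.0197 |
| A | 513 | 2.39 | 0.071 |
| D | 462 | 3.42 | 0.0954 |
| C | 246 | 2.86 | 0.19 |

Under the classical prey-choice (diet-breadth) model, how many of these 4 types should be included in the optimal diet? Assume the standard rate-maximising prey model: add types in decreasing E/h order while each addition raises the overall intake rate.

Profitabilities (E/h, kJ/min): A 215, D 135, B 99.2, C 86. Add prey in this order while the next type's profitability exceeds the intake rate on those already taken.
Rate on top 1: 31.14. D: 135 > 31.14 → include.
Rate on top 2: 53.81. B: 99.2 > 53.81 → include.
Rate on top 3: 56.07. C: 86 > 56.07 → include.
Optimal diet: A, D, B, C — 4 of 4 types.

4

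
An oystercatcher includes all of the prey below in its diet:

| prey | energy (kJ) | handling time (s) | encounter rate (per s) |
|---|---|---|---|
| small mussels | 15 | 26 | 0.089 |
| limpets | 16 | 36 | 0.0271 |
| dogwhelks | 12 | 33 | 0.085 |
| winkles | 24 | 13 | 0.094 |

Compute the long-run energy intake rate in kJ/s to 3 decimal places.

R = Σλ_iE_i / (1 + Σλ_ih_i)
Numerator: 0.089×15 + 0.0271×16 + 0.085×12 + 0.094×24 = 5.045
Denominator: 1 + 0.089×26 + 0.0271×36 + 0.085×33 + 0.094×13 = 8.317
R = 5.045/8.317 = 0.6066 kJ/s

0.607 kJ/s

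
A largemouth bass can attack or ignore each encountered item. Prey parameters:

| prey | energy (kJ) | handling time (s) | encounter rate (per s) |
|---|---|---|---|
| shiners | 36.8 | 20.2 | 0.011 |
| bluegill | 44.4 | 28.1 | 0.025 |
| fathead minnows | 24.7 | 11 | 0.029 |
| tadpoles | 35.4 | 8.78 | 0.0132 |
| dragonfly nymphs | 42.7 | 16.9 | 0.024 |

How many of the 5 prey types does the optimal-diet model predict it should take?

Rank by E/h (kJ/s): tadpoles 4.03, dragonfly nymphs 2.53, fathead minnows 2.25, shiners 1.82, bluegill 1.58. Include each in turn until the next type's E/h falls below the running intake rate.
Rate on top 1: 0.4187. dragonfly nymphs: 2.53 > 0.4187 → include.
Rate on top 2: 0.9807. fathead minnows: 2.25 > 0.9807 → include.
Rate on top 3: 1.2. shiners: 1.82 > 1.2 → include.
Rate on top 4: 1.267. bluegill: 1.58 > 1.267 → include.
Optimal diet: tadpoles, dragonfly nymphs, fathead minnows, shiners, bluegill — 5 of 5 types.

5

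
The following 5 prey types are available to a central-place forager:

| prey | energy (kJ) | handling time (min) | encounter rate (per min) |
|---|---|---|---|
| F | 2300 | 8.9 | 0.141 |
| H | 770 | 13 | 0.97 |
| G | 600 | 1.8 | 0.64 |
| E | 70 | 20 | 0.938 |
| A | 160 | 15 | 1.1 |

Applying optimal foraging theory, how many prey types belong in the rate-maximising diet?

2

E/h in descending order: G 333, F 258, H 59.2, A 10.7, E 3.5 kJ/min. The optimal diet is the largest prefix of this list for which every included type satisfies E_i/h_i > R on the types above it.
Rate on top 1: 178.4. F: 258 > 178.4 → include.
Rate on top 2: 207.9. H: 59.2 < 207.9 → exclude; stop.
Optimal diet: G, F — 2 of 5 types.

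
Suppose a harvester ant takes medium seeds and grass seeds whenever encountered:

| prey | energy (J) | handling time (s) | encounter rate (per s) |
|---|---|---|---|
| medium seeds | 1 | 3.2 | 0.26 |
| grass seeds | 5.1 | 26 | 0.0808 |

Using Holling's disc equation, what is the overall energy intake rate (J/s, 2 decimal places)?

0.17 J/s

R = Σλ_iE_i / (1 + Σλ_ih_i)
Numerator: 0.26×1 + 0.0808×5.1 = 0.6721
Denominator: 1 + 0.26×3.2 + 0.0808×26 = 3.933
R = 0.6721/3.933 = 0.1709 J/s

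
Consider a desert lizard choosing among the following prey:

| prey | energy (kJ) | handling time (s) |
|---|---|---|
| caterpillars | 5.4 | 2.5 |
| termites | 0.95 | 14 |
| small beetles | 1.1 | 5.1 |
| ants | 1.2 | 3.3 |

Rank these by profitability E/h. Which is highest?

caterpillars

Profitability E/h (kJ/s): caterpillars = 5.4/2.5 = 2.16, termites = 0.95/14 = 0.0679, small beetles = 1.1/5.1 = 0.216, ants = 1.2/3.3 = 0.364.
Ranked: caterpillars > ants > small beetles > termites.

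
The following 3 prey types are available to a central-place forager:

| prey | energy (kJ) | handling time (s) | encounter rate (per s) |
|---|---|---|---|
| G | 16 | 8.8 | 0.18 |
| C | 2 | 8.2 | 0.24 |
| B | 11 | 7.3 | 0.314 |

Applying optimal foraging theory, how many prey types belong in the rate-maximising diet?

Profitabilities (E/h, kJ/s): G 1.82, B 1.51, C 0.244. Add prey in this order while the next type's profitability exceeds the intake rate on those already taken.
Rate on top 1: 1.115. B: 1.51 > 1.115 → include.
Rate on top 2: 1.299. C: 0.244 < 1.299 → exclude; stop.
Optimal diet: G, B — 2 of 3 types.

2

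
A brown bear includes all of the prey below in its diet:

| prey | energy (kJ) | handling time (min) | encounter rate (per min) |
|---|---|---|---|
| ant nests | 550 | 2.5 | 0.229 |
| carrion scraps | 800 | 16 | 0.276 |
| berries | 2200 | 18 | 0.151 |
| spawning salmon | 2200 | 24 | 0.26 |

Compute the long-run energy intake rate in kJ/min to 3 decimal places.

R = Σλ_iE_i / (1 + Σλ_ih_i)
Numerator: 0.229×550 + 0.276×800 + 0.151×2200 + 0.26×2200 = 1251
Denominator: 1 + 0.229×2.5 + 0.276×16 + 0.151×18 + 0.26×24 = 14.95
R = 1251/14.95 = 83.7 kJ/min

83.695 kJ/min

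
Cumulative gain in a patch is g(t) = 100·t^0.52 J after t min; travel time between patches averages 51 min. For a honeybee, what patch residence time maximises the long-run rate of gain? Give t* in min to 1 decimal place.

55.2 min

By the marginal value theorem, leave when the instantaneous gain rate g'(t) equals the habitat-wide average g(t)/(T + t).
g'(t) = 0.52·100·t^-0.48. Setting 0.52·100·t^-0.48 = 100·t^0.52/(51+t) gives 0.52(51+t) = t, so 0.48·t = 0.52×51.
t* = 0.52×51/0.48 = 55.25 min.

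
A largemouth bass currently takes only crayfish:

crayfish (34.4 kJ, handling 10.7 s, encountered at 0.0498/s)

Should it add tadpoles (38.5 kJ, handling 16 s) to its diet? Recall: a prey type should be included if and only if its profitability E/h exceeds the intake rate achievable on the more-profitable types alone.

Yes

Current rate: (0.0498×34.4)/(1 + 0.0498×10.7) = 1.118 kJ/s.
Profitability of tadpoles: 38.5/16 = 2.406 kJ/s.
2.406 > 1.118, so adding tadpoles raises the average — include it.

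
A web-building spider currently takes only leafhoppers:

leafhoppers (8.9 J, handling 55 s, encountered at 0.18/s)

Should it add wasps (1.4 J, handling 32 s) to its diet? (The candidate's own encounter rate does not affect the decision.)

No

Intake rate on the current diet: R = (0.18×8.9) / (1 + 0.18×55) = 1.602/10.9 = 0.147 J/s.
Profitability of wasps: 1.4/32 = 0.04375 J/s.
Since 0.04375 < R, time spent handling wasps is better spent searching.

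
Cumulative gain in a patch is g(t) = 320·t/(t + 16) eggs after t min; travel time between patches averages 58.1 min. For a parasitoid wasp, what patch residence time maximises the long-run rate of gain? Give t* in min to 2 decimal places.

30.49 min

Maximise g(t)/(T+t): set derivative to zero → g'(t)(T+t) = g(t).
g'(t) = 320·16/(t + 16)². Setting 320·16/(t+16)² = 320t/[(t+16)(58.1+t)] gives 16(58.1+t) = t(t+16), so t² = 16×58.1 = 929.6.
t* = √929.6 = 30.49 min.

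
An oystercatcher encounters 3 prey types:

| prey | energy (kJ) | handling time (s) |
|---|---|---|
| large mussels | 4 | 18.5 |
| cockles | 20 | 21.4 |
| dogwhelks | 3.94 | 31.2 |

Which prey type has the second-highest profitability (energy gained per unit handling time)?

In descending order of E/h:
cockles: 20/21.4 = 0.935 kJ/s
large mussels: 4/18.5 = 0.216 kJ/s
dogwhelks: 3.94/31.2 = 0.126 kJ/s

large mussels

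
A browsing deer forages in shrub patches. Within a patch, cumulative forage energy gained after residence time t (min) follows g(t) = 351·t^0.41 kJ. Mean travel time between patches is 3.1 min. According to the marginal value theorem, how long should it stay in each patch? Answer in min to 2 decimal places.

2.15 min

Optimal t* satisfies g'(t*) = g(t*)/(T + t*).
g'(t) = 0.41·351·t^-0.59. Setting 0.41·351·t^-0.59 = 351·t^0.41/(3.1+t) gives 0.41(3.1+t) = t, so 0.59·t = 0.41×3.1.
t* = 0.41×3.1/0.59 = 2.154 min.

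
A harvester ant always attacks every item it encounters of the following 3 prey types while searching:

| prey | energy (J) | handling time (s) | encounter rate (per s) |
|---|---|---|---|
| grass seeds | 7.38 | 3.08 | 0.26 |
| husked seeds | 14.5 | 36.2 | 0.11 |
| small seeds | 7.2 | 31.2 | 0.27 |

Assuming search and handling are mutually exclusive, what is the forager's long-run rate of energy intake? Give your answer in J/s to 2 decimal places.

Energy encountered per unit search time: 0.26×7.38 + 0.11×14.5 + 0.27×7.2 = 5.458 J/s.
Handling time per unit search time: 0.26×3.08 + 0.11×36.2 + 0.27×31.2 = 13.21.
Rate = 5.458/(1 + 13.21) = 0.3842 J/s.

0.38 J/s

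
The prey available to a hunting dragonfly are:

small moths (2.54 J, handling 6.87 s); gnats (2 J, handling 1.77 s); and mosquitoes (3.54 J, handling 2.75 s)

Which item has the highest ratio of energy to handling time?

Profitability E/h (J/s): small moths = 2.54/6.87 = 0.37, gnats = 2/1.77 = 1.13, mosquitoes = 3.54/2.75 = 1.29.
Ranked: mosquitoes > gnats > small moths.

mosquitoes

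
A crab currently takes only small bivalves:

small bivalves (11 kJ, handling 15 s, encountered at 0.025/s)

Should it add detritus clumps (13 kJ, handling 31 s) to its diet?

Yes

On small bivalves alone, R = ΣλE/(1+Σλh) = 0.275/1.375 = 0.2 kJ/s.
detritus clumps: E/h = 13/31 = 0.4194 kJ/s.
0.4194 > 0.2, so adding detritus clumps raises the average — include it.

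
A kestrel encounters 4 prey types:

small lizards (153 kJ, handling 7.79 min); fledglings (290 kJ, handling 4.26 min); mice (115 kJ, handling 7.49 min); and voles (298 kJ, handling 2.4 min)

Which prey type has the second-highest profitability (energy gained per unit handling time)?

In descending order of E/h:
voles: 298/2.4 = 124 kJ/min
fledglings: 290/4.26 = 68.1 kJ/min
small lizards: 153/7.79 = 19.6 kJ/min
mice: 115/7.49 = 15.4 kJ/min

fledglings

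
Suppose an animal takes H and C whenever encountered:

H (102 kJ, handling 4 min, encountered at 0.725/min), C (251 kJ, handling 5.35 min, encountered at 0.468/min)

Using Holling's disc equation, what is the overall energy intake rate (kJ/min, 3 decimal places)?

29.891 kJ/min

R = Σλ_iE_i / (1 + Σλ_ih_i)
Numerator: 0.725×102 + 0.468×251 = 191.4
Denominator: 1 + 0.725×4 + 0.468×5.35 = 6.404
R = 191.4/6.404 = 29.89 kJ/min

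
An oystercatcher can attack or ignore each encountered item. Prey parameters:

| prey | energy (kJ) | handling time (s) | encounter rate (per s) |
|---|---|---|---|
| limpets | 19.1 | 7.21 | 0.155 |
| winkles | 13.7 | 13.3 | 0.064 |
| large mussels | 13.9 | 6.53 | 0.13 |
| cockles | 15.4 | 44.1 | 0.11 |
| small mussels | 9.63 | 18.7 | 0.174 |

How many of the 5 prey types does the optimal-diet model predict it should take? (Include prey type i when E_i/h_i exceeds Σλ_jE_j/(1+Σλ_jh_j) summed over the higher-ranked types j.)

Rank by E/h (kJ/s): limpets 2.65, large mussels 2.13, winkles 1.03, small mussels 0.515, cockles 0.349. Include each in turn until the next type's E/h falls below the running intake rate.
Rate on top 1: 1.398. large mussels: 2.13 > 1.398 → include.
Rate on top 2: 1.607. winkles: 1.03 < 1.607 → exclude; stop.
Optimal diet: limpets, large mussels — 2 of 5 types.

2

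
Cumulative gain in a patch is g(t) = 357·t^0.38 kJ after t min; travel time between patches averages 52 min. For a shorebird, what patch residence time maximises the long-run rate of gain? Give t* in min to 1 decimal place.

By the marginal value theorem, leave when the instantaneous gain rate g'(t) equals the habitat-wide average g(t)/(T + t).
g'(t) = 0.38·357·t^-0.62. Setting 0.38·357·t^-0.62 = 357·t^0.38/(52+t) gives 0.38(52+t) = t, so 0.62·t = 0.38×52.
t* = 0.38×52/0.62 = 31.87 min.

31.9 min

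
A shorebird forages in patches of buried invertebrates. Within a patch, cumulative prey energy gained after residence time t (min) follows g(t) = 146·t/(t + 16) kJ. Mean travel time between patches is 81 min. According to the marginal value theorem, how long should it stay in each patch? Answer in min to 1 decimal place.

36.0 min

Optimal t* satisfies g'(t*) = g(t*)/(T + t*).
g'(t) = 146·16/(t + 16)². Setting 146·16/(t+16)² = 146t/[(t+16)(81+t)] gives 16(81+t) = t(t+16), so t² = 16×81 = 1296.
t* = √1296 = 36 min.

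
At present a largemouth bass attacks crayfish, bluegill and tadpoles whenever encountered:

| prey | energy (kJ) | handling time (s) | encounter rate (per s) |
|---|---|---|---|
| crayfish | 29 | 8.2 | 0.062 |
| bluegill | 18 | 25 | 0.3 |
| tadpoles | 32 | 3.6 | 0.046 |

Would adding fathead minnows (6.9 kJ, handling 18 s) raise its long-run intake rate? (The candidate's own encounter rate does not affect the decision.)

No

Intake rate on the current diet: R = (0.062×29 + 0.3×18 + 0.046×32) / (1 + 0.062×8.2 + 0.3×25 + 0.046×3.6) = 8.67/9.174 = 0.9451 kJ/s.
Profitability of fathead minnows: 6.9/18 = 0.3833 kJ/s.
Since 0.3833 < R, time spent handling fathead minnows is better spent searching.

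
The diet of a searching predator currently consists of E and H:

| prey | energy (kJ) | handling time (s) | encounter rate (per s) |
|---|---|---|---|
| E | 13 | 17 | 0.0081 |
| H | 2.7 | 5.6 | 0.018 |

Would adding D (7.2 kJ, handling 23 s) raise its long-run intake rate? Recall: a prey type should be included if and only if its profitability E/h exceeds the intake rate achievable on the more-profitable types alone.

Current rate: (0.0081×13 + 0.018×2.7)/(1 + 0.0081×17 + 0.018×5.6) = 0.1243 kJ/s.
D: E/h = 7.2/23 = 0.313 kJ/s.
0.313 > 0.1243, so adding D raises the average — include it.

Yes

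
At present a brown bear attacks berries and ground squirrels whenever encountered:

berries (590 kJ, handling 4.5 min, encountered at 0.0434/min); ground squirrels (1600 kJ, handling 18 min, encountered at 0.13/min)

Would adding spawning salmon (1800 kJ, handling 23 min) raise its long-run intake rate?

Yes

Current rate: (0.0434×590 + 0.13×1600)/(1 + 0.0434×4.5 + 0.13×18) = 66.08 kJ/min.
Profitability of spawning salmon: 1800/23 = 78.26 kJ/min.
78.26 > 66.08, so adding spawning salmon raises the average — include it.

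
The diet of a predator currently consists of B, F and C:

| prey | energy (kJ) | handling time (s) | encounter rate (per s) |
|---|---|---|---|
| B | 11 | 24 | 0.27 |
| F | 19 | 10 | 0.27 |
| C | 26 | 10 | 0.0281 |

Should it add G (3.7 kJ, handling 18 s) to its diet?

On B, F and C alone, R = ΣλE/(1+Σλh) = 8.831/10.46 = 0.8441 kJ/s.
G: E/h = 3.7/18 = 0.2056 kJ/s.
0.2056 < 0.8441, so adding G would lower the average — exclude it.

No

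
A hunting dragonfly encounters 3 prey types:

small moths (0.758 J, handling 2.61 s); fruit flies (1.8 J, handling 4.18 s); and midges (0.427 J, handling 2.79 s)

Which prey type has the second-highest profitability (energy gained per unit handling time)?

Profitability E/h (J/s): small moths = 0.758/2.61 = 0.29, fruit flies = 1.8/4.18 = 0.431, midges = 0.427/2.79 = 0.153.
Ranked: fruit flies > small moths > midges.

small moths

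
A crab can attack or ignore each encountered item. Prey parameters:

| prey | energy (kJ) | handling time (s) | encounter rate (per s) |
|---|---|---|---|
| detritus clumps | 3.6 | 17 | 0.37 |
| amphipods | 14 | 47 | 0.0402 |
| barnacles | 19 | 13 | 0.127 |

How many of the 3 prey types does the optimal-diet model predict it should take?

Profitabilities (E/h, kJ/s): barnacles 1.46, amphipods 0.298, detritus clumps 0.212. Add prey in this order while the next type's profitability exceeds the intake rate on those already taken.
Rate on top 1: 0.9102. amphipods: 0.298 < 0.9102 → exclude; stop.
Optimal diet: barnacles — 1 of 3 types.

1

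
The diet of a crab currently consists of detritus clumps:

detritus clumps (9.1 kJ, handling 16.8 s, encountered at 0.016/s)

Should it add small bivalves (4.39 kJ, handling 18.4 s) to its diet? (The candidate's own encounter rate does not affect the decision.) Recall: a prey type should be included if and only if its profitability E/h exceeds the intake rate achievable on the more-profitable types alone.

Current rate: (0.016×9.1)/(1 + 0.016×16.8) = 0.1148 kJ/s.
small bivalves: E/h = 4.39/18.4 = 0.2386 kJ/s.
Since 0.2386 > R, including small bivalves increases the long-run rate.

Yes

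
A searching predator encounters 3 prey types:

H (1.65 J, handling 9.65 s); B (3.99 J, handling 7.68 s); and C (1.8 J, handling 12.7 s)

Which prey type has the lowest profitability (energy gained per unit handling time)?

Profitability E/h (J/s): H = 1.65/9.65 = 0.171, B = 3.99/7.68 = 0.52, C = 1.8/12.7 = 0.142.
Ranked: B > H > C.

C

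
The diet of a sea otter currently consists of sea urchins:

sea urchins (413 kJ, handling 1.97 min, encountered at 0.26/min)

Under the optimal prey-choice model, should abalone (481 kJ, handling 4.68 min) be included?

Intake rate on the current diet: R = (0.26×413) / (1 + 0.26×1.97) = 107.4/1.512 = 71.01 kJ/min.
Profitability of abalone: 481/4.68 = 102.8 kJ/min.
Since 102.8 > R, including abalone increases the long-run rate.

Yes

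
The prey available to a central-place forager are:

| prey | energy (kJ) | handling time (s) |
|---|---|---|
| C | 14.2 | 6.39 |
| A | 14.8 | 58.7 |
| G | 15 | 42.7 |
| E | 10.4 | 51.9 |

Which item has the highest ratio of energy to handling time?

In descending order of E/h:
C: 14.2/6.39 = 2.22 kJ/s
G: 15/42.7 = 0.351 kJ/s
A: 14.8/58.7 = 0.252 kJ/s
E: 10.4/51.9 = 0.2 kJ/s

C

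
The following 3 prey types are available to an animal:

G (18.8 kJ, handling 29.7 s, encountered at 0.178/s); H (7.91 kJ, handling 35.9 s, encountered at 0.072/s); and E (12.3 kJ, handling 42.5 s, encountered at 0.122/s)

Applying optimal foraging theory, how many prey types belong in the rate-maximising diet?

E/h in descending order: G 0.633, E 0.289, H 0.22 kJ/s. The optimal diet is the largest prefix of this list for which every included type satisfies E_i/h_i > R on the types above it.
Rate on top 1: 0.5323. E: 0.289 < 0.5323 → exclude; stop.
Optimal diet: G — 1 of 3 types.

1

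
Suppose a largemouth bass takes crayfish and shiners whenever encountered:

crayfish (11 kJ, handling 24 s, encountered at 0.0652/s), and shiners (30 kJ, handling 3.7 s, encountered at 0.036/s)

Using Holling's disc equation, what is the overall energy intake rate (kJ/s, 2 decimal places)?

0.67 kJ/s

R = (0.0652×11 + 0.036×30) / (1 + 0.0652×24 + 0.036×3.7) = 1.797/2.698 = 0.6661 kJ/s.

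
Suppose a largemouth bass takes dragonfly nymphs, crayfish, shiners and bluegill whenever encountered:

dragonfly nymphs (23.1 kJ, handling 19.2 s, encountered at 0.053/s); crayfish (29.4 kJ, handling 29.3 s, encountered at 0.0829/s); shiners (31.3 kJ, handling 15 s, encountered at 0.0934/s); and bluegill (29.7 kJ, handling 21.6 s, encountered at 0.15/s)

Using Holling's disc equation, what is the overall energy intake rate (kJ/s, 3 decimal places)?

Energy encountered per unit search time: 0.053×23.1 + 0.0829×29.4 + 0.0934×31.3 + 0.15×29.7 = 11.04 kJ/s.
Handling time per unit search time: 0.053×19.2 + 0.0829×29.3 + 0.0934×15 + 0.15×21.6 = 8.088.
Rate = 11.04/(1 + 8.088) = 1.215 kJ/s.

1.215 kJ/s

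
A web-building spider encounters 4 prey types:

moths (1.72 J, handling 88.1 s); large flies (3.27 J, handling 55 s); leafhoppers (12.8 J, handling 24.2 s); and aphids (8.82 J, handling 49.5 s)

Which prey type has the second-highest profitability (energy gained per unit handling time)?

aphids

Profitability E/h (J/s): moths = 1.72/88.1 = 0.0195, large flies = 3.27/55 = 0.0595, leafhoppers = 12.8/24.2 = 0.529, aphids = 8.82/49.5 = 0.178.
Ranked: leafhoppers > aphids > large flies > moths.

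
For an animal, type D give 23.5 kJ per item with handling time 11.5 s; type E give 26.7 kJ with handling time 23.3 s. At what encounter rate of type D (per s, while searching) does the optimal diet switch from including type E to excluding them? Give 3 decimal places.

Drop type E once their profitability E₂/h₂ falls below the rate achievable on type D alone: E₂/h₂ = λE₁/(1 + λh₁).
Solve for λ: λE₁h₂ = E₂(1 + λh₁) → λ(E₁h₂ − E₂h₁) = E₂ → λ = E₂/(E₁h₂ − E₂h₁).
λ = 26.7/(23.5×23.3 − 26.7×11.5) = 26.7/240.5 = 0.111 per s.

0.111 per s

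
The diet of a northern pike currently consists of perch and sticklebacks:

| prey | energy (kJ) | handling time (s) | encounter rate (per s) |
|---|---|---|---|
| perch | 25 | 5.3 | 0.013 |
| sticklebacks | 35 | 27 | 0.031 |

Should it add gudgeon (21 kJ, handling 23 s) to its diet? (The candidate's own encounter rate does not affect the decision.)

Intake rate on the current diet: R = (0.013×25 + 0.031×35) / (1 + 0.013×5.3 + 0.031×27) = 1.41/1.906 = 0.7398 kJ/s.
gudgeon: E/h = 21/23 = 0.913 kJ/s.
Since 0.913 > R, including gudgeon increases the long-run rate.

Yes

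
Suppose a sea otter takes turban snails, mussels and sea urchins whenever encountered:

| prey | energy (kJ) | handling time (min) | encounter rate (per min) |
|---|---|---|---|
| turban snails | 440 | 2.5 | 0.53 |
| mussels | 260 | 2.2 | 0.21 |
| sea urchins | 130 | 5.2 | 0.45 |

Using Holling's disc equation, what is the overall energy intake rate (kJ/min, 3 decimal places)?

67.544 kJ/min

Energy encountered per unit search time: 0.53×440 + 0.21×260 + 0.45×130 = 346.3 kJ/min.
Handling time per unit search time: 0.53×2.5 + 0.21×2.2 + 0.45×5.2 = 4.127.
Rate = 346.3/(1 + 4.127) = 67.54 kJ/min.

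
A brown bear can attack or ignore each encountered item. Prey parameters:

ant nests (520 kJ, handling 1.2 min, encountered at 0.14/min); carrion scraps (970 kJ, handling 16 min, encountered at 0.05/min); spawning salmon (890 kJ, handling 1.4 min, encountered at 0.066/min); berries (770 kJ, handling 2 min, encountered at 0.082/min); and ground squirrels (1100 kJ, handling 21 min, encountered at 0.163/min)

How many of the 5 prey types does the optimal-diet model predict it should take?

Profitabilities (E/h, kJ/min): spawning salmon 636, ant nests 433, berries 385, carrion scraps 60.6, ground squirrels 52.4. Add prey in this order while the next type's profitability exceeds the intake rate on those already taken.
Rate on top 1: 53.77. ant nests: 433 > 53.77 → include.
Rate on top 2: 104.4. berries: 385 > 104.4 → include.
Rate on top 3: 136.7. carrion scraps: 60.6 < 136.7 → exclude; stop.
Optimal diet: spawning salmon, ant nests, berries — 3 of 5 types.

3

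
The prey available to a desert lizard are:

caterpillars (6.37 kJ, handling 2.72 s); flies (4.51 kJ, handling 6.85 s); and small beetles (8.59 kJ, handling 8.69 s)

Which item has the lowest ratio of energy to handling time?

flies

Profitability E/h (kJ/s): caterpillars = 6.37/2.72 = 2.34, flies = 4.51/6.85 = 0.658, small beetles = 8.59/8.69 = 0.988.
Ranked: caterpillars > small beetles > flies.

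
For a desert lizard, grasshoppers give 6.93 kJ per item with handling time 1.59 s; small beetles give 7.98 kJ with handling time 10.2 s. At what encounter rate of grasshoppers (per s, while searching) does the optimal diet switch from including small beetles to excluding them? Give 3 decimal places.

0.138 per s

The zero-one rule: include small beetles iff E₂/h₂ > λE₁/(1+λh₁). Equality gives the switch point.
λE₁h₂ = E₂ + λE₂h₁ ⇒ λ = E₂/(E₁h₂ − E₂h₁) = 7.98/(70.69 − 12.69) = 0.1376 per s.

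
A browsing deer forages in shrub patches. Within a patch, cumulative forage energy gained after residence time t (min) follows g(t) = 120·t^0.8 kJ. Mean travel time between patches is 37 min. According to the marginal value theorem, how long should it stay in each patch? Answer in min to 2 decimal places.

Maximise g(t)/(T+t): set derivative to zero → g'(t)(T+t) = g(t).
g'(t) = 0.8·120·t^-0.2. Setting 0.8·120·t^-0.2 = 120·t^0.8/(37+t) gives 0.8(37+t) = t, so 0.20·t = 0.8×37.
t* = 0.8×37/0.20 = 148 min.

148.00 min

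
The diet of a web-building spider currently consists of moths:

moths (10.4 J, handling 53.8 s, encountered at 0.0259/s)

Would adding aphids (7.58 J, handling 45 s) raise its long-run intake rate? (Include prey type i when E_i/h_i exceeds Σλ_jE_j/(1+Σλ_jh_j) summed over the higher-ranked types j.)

Current rate: (0.0259×10.4)/(1 + 0.0259×53.8) = 0.1125 J/s.
Profitability of aphids: 7.58/45 = 0.1684 J/s.
Since 0.1684 > R, including aphids increases the long-run rate.

Yes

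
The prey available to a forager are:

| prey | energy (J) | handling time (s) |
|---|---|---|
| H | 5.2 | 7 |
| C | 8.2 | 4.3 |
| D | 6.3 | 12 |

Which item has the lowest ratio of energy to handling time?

D

In descending order of E/h:
C: 8.2/4.3 = 1.91 J/s
H: 5.2/7 = 0.743 J/s
D: 6.3/12 = 0.525 J/s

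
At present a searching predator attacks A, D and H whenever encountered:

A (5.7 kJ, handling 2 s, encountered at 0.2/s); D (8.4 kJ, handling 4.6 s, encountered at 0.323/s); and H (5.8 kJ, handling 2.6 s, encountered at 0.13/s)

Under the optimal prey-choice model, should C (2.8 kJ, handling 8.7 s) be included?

On A, D and H alone, R = ΣλE/(1+Σλh) = 4.607/3.224 = 1.429 kJ/s.
C: E/h = 2.8/8.7 = 0.3218 kJ/s.
Since 0.3218 < R, time spent handling C is better spent searching.

No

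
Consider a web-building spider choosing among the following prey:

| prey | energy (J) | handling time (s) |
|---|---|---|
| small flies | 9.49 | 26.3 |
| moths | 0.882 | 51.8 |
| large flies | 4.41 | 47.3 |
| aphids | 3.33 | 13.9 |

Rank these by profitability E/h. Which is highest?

Profitability E/h (J/s): small flies = 9.49/26.3 = 0.361, moths = 0.882/51.8 = 0.017, large flies = 4.41/47.3 = 0.0932, aphids = 3.33/13.9 = 0.24.
Ranked: small flies > aphids > large flies > moths.

small flies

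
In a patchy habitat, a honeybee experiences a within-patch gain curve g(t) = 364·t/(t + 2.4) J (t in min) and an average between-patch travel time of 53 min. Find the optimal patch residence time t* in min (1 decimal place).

Maximise g(t)/(T+t): set derivative to zero → g'(t)(T+t) = g(t).
g'(t) = 364·2.4/(t + 2.4)². Setting 364·2.4/(t+2.4)² = 364t/[(t+2.4)(53+t)] gives 2.4(53+t) = t(t+2.4), so t² = 2.4×53 = 127.2.
t* = √127.2 = 11.28 min.

11.3 min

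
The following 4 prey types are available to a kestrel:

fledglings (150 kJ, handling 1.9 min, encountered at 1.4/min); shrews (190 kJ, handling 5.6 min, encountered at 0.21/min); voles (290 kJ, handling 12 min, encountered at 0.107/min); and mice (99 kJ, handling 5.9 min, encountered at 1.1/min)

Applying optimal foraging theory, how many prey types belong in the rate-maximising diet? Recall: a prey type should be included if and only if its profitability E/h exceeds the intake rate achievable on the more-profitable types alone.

1

E/h in descending order: fledglings 78.9, shrews 33.9, voles 24.2, mice 16.8 kJ/min. The optimal diet is the largest prefix of this list for which every included type satisfies E_i/h_i > R on the types above it.
Rate on top 1: 57.38. shrews: 33.9 < 57.38 → exclude; stop.
Optimal diet: fledglings — 1 of 4 types.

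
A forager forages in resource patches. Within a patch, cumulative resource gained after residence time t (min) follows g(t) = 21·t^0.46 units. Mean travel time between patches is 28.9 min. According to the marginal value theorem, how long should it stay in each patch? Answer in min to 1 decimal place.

By the marginal value theorem, leave when the instantaneous gain rate g'(t) equals the habitat-wide average g(t)/(T + t).
g'(t) = 0.46·21·t^-0.54. Setting 0.46·21·t^-0.54 = 21·t^0.46/(28.9+t) gives 0.46(28.9+t) = t, so 0.54·t = 0.46×28.9.
t* = 0.46×28.9/0.54 = 24.62 min.

24.6 min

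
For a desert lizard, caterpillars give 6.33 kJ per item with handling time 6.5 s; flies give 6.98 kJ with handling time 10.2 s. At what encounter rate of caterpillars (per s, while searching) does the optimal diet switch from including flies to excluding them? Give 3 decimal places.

0.364 per s

Drop flies once their profitability E₂/h₂ falls below the rate achievable on caterpillars alone: E₂/h₂ = λE₁/(1 + λh₁).
Solve for λ: λE₁h₂ = E₂(1 + λh₁) → λ(E₁h₂ − E₂h₁) = E₂ → λ = E₂/(E₁h₂ − E₂h₁).
λ = 6.98/(6.33×10.2 − 6.98×6.5) = 6.98/19.2 = 0.3636 per s.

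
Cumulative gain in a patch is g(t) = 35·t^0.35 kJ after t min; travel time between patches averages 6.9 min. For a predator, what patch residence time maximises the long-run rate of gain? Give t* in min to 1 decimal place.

Optimal t* satisfies g'(t*) = g(t*)/(T + t*).
g'(t) = 0.35·35·t^-0.65. Setting 0.35·35·t^-0.65 = 35·t^0.35/(6.9+t) gives 0.35(6.9+t) = t, so 0.65·t = 0.35×6.9.
t* = 0.35×6.9/0.65 = 3.715 min.

3.7 min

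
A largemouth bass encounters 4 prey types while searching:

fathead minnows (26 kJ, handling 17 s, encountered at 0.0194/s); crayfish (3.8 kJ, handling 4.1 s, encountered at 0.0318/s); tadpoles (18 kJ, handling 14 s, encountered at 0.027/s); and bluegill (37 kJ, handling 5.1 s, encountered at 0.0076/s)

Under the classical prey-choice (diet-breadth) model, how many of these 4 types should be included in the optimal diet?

Rank by E/h (kJ/s): bluegill 7.25, fathead minnows 1.53, tadpoles 1.29, crayfish 0.927. Include each in turn until the next type's E/h falls below the running intake rate.
Rate on top 1: 0.2707. fathead minnows: 1.53 > 0.2707 → include.
Rate on top 2: 0.574. tadpoles: 1.29 > 0.574 → include.
Rate on top 3: 0.7281. crayfish: 0.927 > 0.7281 → include.
Optimal diet: bluegill, fathead minnows, tadpoles, crayfish — 4 of 4 types.

4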